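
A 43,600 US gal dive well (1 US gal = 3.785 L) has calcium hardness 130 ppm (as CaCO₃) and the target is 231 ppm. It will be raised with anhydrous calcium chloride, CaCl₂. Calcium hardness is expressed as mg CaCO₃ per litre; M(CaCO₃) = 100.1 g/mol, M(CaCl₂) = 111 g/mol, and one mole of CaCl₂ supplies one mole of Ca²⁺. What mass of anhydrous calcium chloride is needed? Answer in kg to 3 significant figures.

Volume: 43,600 US gal × 3.785 L/gal = 165,026 L.
Hardness to add: (231 − 130) = 101 mg/L as CaCO₃ × 165,026 L = 16,670 g as CaCO₃.
Moles of Ca²⁺ (1 mol Ca²⁺ ≡ 1 mol CaCO₃): 16,670 / 100.1 g/mol = 166.5 mol.
Mass of CaCl₂: 166.5 × 111 = 18,480 g.

18.5 kg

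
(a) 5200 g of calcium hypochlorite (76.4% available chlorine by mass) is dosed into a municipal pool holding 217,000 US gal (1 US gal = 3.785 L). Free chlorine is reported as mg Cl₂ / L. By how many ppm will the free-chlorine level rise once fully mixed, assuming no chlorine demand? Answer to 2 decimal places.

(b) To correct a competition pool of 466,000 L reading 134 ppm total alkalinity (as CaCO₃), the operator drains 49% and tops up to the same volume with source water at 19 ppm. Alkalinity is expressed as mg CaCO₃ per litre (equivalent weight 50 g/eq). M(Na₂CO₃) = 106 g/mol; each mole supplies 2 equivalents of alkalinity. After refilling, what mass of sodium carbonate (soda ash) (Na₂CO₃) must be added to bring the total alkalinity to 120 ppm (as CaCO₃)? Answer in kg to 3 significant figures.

(a) 4.84 ppm; (b) 20.9 kg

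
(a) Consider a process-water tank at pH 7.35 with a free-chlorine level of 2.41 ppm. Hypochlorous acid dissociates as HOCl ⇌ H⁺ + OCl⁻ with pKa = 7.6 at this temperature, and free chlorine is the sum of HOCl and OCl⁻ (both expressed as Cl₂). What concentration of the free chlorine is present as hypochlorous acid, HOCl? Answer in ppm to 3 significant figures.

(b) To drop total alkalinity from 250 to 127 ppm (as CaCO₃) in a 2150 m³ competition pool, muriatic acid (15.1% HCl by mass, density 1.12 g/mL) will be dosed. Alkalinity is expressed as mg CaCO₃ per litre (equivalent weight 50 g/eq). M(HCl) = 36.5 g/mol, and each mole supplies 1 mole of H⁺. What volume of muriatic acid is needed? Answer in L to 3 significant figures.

(a) [OCl⁻]/[HOCl] = 10^(pH − pKa) = 10^(7.35 − 7.6) = 10^-0.25 = 0.5623.
(a) Fraction as HOCl = 1 / (1 + 0.5623) = 0.6401.
(a) HOCl = 0.6401 × 2.41 ppm = 1.543 ppm.

(b) Volume: 2150 m³ = 2,150,000 L.
(b) Alkalinity to neutralize: (250 − 127) = 123 mg/L as CaCO₃ × 2,150,000 L = 264,400 g as CaCO₃.
(b) Equivalents of H⁺ required: 264,400 ÷ 50 g/eq = 5289 eq = 5289 mol HCl.
(b) Mass of HCl: 5289 × 36.5 = 193,000 g.
(b) Mass of 15.1% solution: 193,000 / 0.151 = 1,278,000 g.
(b) Volume: 1,278,000 g ÷ 1.12 g/mL = 1,141,000 mL.

(a) 1.54 ppm; (b) 1,140 L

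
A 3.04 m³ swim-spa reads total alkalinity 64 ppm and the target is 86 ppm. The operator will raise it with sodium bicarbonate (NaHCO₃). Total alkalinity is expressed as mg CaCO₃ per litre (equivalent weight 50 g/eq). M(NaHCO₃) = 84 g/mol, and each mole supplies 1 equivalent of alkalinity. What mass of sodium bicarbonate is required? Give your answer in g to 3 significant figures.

Volume: 3.04 m³ = 3,040 L.
Alkalinity to add: (86 − 64) = 22 mg/L as CaCO₃ × 3,040 L = 66.88 g as CaCO₃.
Equivalents: 66.88 g ÷ 50 g/eq = 1.338 eq.
NaHCO₃ supplies 1 eq per mole → 1.338 mol.
Mass: 1.338 mol × 84 g/mol = 112.4 g.

112 g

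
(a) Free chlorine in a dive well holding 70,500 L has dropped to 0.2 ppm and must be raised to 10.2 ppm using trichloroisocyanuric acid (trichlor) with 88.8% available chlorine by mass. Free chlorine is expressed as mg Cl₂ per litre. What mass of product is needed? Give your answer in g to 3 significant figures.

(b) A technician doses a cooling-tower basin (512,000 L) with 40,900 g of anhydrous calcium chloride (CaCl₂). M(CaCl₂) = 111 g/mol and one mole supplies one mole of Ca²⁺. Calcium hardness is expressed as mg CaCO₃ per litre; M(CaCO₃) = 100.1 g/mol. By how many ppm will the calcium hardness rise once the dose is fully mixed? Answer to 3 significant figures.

(a) 794 g; (b) 72.0 ppm

(a) Chlorine deficit: 10.2 − 0.2 = 10 ppm = 10 mg/L as Cl₂.
(a) Cl₂ equivalent needed: 10 mg/L × 70,500 L = 705,000 mg = 705 g.
(a) Product at 88.8% available chlorine: 705 / 0.888 = 793.9 g.

(b) Moles of Ca²⁺: 40,900 g ÷ 111 g/mol = 368.5 mol.
(b) As CaCO₃: 368.5 mol × 100.1 g/mol = 36,880 g.
(b) Rise: 36,880 g / 512,000 L × 1000 = 72.04 mg/L.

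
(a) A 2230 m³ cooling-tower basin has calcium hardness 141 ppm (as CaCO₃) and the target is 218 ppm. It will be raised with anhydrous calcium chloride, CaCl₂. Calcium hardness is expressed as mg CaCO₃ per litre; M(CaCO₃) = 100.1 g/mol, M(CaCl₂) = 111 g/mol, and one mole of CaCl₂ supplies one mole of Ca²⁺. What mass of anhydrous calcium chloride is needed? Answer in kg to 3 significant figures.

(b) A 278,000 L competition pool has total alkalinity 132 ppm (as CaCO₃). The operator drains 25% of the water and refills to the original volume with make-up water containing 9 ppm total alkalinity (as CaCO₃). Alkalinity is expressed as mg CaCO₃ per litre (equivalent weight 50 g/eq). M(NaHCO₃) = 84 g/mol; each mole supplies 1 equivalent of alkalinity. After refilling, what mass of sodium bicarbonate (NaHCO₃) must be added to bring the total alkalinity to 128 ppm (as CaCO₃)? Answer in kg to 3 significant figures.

(a) Volume: 2230 m³ = 2,230,000 L.
(a) Hardness to add: (218 − 141) = 77 mg/L as CaCO₃ × 2,230,000 L = 171,700 g as CaCO₃.
(a) Moles of Ca²⁺ (1 mol Ca²⁺ ≡ 1 mol CaCO₃): 171,700 / 100.1 g/mol = 1715 mol.
(a) Mass of CaCl₂: 1715 × 111 = 190,400 g.

(b) After draining 25% and refilling: 132 × 0.75 + 9 × 0.25 = 101.25 ppm.
(b) Deficit to target: 128 − 101.25 = 26.75 mg/L.
(b) As CaCO₃: 26.75 mg/L × 278,000 L = 7436 g; ÷ 50 g/eq ÷ 1 = 148.7 mol NaHCO₃.
(b) Mass: 148.7 × 84 = 12,490 g.

(a) 190 kg; (b) 12.5 kg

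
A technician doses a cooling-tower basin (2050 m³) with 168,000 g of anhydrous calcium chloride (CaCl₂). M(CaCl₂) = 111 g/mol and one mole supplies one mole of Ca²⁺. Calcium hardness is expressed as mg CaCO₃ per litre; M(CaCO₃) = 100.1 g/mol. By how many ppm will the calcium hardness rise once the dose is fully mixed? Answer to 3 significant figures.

73.9 ppm

Volume: 2050 m³ = 2,050,000 L.
Moles of Ca²⁺: 168,000 g ÷ 111 g/mol = 1514 mol.
As CaCO₃: 1514 mol × 100.1 g/mol = 151,500 g.
Rise: 151,500 g / 2,050,000 L × 1000 = 73.9 mg/L.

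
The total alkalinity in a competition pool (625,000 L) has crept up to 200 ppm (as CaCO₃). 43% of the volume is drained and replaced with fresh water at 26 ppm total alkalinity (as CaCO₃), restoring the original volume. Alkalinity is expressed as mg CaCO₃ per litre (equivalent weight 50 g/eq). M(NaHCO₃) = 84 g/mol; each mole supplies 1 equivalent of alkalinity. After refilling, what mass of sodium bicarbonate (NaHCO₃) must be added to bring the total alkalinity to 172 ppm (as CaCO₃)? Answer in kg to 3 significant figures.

49.2 kg

After draining 43% and refilling: 200 × 0.57 + 26 × 0.43 = 125.18 ppm.
Deficit to target: 172 − 125.18 = 46.82 mg/L.
As CaCO₃: 46.82 mg/L × 625,000 L = 29,260 g; ÷ 50 g/eq ÷ 1 = 585.2 mol NaHCO₃.
Mass: 585.2 × 84 = 49,160 g.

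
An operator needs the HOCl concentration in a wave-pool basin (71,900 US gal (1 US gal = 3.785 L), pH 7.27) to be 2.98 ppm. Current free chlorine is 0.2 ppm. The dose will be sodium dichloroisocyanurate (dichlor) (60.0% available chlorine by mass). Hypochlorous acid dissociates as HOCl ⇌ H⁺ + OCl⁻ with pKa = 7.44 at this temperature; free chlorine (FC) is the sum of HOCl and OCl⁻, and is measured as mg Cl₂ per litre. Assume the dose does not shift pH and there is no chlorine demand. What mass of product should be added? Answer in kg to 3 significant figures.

2.17 kg

Volume: 71,900 US gal × 3.785 L/gal = 272,142 L.
[OCl⁻]/[HOCl] = 10^(pH − pKa) = 10^(7.27 − 7.44) = 0.6761; fraction as HOCl = 1/(1 + 0.6761) = 0.5966.
Free chlorine required for 2.98 ppm HOCl: 2.98 / 0.5966 = 4.995 ppm.
FC to add: 4.995 − 0.2 = 4.795 mg/L as Cl₂.
Cl₂ equivalent: 4.795 mg/L × 272,142 L = 1305 g.
Product at 60.0% available Cl: 1305 / 0.6 = 2175 g.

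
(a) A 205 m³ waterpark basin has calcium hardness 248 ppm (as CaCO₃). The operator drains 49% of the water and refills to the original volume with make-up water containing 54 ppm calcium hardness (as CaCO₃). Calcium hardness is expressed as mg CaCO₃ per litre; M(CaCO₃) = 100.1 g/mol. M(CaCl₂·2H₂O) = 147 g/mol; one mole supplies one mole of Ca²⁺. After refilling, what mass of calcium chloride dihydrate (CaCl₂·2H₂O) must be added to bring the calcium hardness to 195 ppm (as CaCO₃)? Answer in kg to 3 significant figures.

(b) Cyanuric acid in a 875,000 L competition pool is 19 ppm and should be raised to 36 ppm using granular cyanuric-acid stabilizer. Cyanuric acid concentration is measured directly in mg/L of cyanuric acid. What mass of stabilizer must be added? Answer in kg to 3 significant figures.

(a) 12.7 kg; (b) 14.9 kg

(a) Volume: 205 m³ = 205,000 L.
(a) After draining 49% and refilling: 248 × 0.51 + 54 × 0.49 = 152.94 ppm.
(a) Deficit to target: 195 − 152.94 = 42.06 mg/L.
(a) As CaCO₃: 42.06 mg/L × 205,000 L = 8622 g; ÷ 100.1 = 86.14 mol Ca²⁺.
(a) Mass: 86.14 × 147 = 12,660 g.

(b) CYA to add: (36 − 19) = 17 mg/L × 875,000 L = 14,880 g cyanuric acid.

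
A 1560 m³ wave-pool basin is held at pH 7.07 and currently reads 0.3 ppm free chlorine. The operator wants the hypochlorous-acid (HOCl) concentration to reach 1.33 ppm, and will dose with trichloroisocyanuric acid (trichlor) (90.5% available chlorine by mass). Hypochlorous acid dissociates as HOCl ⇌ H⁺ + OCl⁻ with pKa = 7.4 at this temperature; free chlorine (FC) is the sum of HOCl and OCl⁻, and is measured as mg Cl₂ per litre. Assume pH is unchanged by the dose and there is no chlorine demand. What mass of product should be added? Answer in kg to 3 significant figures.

Volume: 1560 m³ = 1,560,000 L.
[OCl⁻]/[HOCl] = 10^(pH − pKa) = 10^(7.07 − 7.4) = 0.4677; fraction as HOCl = 1/(1 + 0.4677) = 0.6813.
Free chlorine required for 1.33 ppm HOCl: 1.33 / 0.6813 = 1.952 ppm.
FC to add: 1.952 − 0.3 = 1.652 mg/L as Cl₂.
Cl₂ equivalent: 1.652 mg/L × 1,560,000 L = 2577 g.
Product at 90.5% available Cl: 2577 / 0.905 = 2848 g.

2.85 kg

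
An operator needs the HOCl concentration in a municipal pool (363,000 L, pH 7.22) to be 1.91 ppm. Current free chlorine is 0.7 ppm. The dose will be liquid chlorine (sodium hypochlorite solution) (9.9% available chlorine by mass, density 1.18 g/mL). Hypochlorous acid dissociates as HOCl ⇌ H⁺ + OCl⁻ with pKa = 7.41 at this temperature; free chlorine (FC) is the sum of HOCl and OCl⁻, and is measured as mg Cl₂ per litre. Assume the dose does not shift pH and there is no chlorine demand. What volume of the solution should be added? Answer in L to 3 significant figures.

[OCl⁻]/[HOCl] = 10^(pH − pKa) = 10^(7.22 − 7.41) = 0.6457; fraction as HOCl = 1/(1 + 0.6457) = 0.6077.
Free chlorine required for 1.91 ppm HOCl: 1.91 / 0.6077 = 3.143 ppm.
FC to add: 3.143 − 0.7 = 2.443 mg/L as Cl₂.
Cl₂ equivalent: 2.443 mg/L × 363,000 L = 886.9 g.
Product at 9.9% available Cl: 886.9 / 0.099 = 8958 g.
Volume: 8958 g ÷ 1.18 g/mL = 7592 mL.

7.59 L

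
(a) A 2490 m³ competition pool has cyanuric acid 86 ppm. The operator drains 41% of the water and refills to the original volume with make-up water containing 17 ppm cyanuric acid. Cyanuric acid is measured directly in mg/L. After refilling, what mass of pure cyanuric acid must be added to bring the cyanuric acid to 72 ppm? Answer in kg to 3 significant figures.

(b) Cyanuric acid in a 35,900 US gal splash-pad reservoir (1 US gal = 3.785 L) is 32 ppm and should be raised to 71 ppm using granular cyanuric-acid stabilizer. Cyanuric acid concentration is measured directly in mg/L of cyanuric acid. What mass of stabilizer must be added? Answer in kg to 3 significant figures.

(a) Volume: 2490 m³ = 2,490,000 L.
(a) After draining 41% and refilling: 86 × 0.59 + 17 × 0.41 = 57.71 ppm.
(a) Deficit to target: 72 − 57.71 = 14.29 mg/L.
(a) Mass: 14.29 mg/L × 2,490,000 L = 35,580 g cyanuric acid.

(b) Volume: 35,900 US gal × 3.785 L/gal = 135,882 L.
(b) CYA to add: (71 − 32) = 39 mg/L × 135,882 L = 5299 g cyanuric acid.

(a) 35.6 kg; (b) 5.30 kg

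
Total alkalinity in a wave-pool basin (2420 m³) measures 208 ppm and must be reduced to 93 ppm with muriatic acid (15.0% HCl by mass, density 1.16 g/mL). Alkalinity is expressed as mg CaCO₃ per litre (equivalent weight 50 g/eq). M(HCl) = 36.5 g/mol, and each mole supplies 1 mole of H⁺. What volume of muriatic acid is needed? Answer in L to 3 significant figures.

1,170 L

Volume: 2420 m³ = 2,420,000 L.
Alkalinity to neutralize: (208 − 93) = 115 mg/L as CaCO₃ × 2,420,000 L = 278,300 g as CaCO₃.
Equivalents of H⁺ required: 278,300 ÷ 50 g/eq = 5566 eq = 5566 mol HCl.
Mass of HCl: 5566 × 36.5 = 203,200 g.
Mass of 15.0% solution: 203,200 / 0.15 = 1,354,000 g.
Volume: 1,354,000 g ÷ 1.16 g/mL = 1,168,000 mL.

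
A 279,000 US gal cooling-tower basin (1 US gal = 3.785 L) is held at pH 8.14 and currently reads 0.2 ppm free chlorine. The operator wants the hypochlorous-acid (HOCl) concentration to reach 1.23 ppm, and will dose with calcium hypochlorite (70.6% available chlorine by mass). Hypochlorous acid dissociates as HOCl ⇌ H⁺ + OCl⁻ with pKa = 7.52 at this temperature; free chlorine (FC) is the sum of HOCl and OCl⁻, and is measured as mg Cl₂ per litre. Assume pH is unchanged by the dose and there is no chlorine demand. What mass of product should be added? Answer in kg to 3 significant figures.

Volume: 279,000 US gal × 3.785 L/gal = 1,056,015 L.
[OCl⁻]/[HOCl] = 10^(pH − pKa) = 10^(8.14 − 7.52) = 4.169; fraction as HOCl = 1/(1 + 4.169) = 0.1935.
Free chlorine required for 1.23 ppm HOCl: 1.23 / 0.1935 = 6.357 ppm.
FC to add: 6.357 − 0.2 = 6.157 mg/L as Cl₂.
Cl₂ equivalent: 6.157 mg/L × 1,056,015 L = 6502 g.
Product at 70.6% available Cl: 6502 / 0.706 = 9210 g.

9.21 kg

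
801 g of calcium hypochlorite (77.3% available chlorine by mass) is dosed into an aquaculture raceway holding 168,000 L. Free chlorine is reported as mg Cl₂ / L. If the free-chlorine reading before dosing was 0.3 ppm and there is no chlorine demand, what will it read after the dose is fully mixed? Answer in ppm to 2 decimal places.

Available chlorine delivered: 801 g × 0.773 = 619.2 g as Cl₂.
Concentration rise: 619.2 g / 168,000 L = 3.686 mg/L = 3.69 ppm.
Final FC: 0.3 + 3.69 = 3.99 ppm.

3.99 ppm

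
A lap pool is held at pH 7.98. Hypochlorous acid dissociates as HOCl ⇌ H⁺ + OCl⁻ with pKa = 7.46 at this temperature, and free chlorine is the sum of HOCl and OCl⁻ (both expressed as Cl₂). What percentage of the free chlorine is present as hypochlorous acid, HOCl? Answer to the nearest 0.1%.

[OCl⁻]/[HOCl] = 10^(pH − pKa) = 10^(7.98 − 7.46) = 10^0.52 = 3.311.
Fraction as HOCl = 1 / (1 + 3.311) = 0.2319.

23.2%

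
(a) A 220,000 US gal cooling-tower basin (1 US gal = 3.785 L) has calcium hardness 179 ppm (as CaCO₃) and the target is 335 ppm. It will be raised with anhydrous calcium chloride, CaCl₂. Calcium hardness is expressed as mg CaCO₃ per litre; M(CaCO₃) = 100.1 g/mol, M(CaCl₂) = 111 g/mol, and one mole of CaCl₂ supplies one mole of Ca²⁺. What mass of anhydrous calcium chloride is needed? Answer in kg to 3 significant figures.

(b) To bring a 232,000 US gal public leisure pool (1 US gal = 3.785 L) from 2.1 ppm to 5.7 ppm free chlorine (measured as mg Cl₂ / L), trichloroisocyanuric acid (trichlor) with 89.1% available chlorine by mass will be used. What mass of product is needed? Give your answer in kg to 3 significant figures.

(a) Volume: 220,000 US gal × 3.785 L/gal = 832,700 L.
(a) Hardness to add: (335 − 179) = 156 mg/L as CaCO₃ × 832,700 L = 129,900 g as CaCO₃.
(a) Moles of Ca²⁺ (1 mol Ca²⁺ ≡ 1 mol CaCO₃): 129,900 / 100.1 g/mol = 1298 mol.
(a) Mass of CaCl₂: 1298 × 111 = 144,000 g.

(b) Volume: 232,000 US gal × 3.785 L/gal = 878,120 L.
(b) Chlorine deficit: 5.7 − 2.1 = 3.6 ppm = 3.6 mg/L as Cl₂.
(b) Cl₂ equivalent needed: 3.6 mg/L × 878,120 L = 3,161,000 mg = 3161 g.
(b) Product at 89.1% available chlorine: 3161 / 0.891 = 3548 g.

(a) 144 kg; (b) 3.55 kg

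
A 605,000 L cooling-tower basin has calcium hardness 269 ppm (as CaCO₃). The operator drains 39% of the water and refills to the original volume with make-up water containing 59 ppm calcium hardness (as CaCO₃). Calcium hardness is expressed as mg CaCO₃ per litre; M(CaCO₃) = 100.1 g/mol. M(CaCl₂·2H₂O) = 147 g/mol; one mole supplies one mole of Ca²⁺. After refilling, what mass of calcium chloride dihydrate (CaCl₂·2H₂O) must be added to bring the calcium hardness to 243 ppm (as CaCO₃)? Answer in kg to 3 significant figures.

49.7 kg

After draining 39% and refilling: 269 × 0.61 + 59 × 0.39 = 187.1 ppm.
Deficit to target: 243 − 187.1 = 55.9 mg/L.
As CaCO₃: 55.9 mg/L × 605,000 L = 33,820 g; ÷ 100.1 = 337.9 mol Ca²⁺.
Mass: 337.9 × 147 = 49,670 g.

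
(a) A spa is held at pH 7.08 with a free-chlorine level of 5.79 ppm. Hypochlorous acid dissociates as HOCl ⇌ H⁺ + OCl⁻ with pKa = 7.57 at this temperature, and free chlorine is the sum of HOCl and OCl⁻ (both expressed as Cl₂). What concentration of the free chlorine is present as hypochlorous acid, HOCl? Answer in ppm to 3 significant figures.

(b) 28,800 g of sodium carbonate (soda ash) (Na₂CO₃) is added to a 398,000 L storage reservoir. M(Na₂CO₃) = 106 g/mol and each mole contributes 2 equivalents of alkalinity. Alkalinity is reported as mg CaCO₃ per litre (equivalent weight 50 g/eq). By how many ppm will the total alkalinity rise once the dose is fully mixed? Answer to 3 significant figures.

(a) [OCl⁻]/[HOCl] = 10^(pH − pKa) = 10^(7.08 − 7.57) = 10^-0.49 = 0.3236.
(a) Fraction as HOCl = 1 / (1 + 0.3236) = 0.7555.
(a) HOCl = 0.7555 × 5.79 ppm = 4.374 ppm.

(b) Moles of Na₂CO₃: 28,800 g ÷ 106 g/mol = 271.7 mol → 543.4 eq of alkalinity.
(b) As CaCO₃: 543.4 eq × 50 g/eq = 27,170 g.
(b) Rise: 27,170 g / 398,000 L × 1000 = 68.27 mg/L.

(a) 4.37 ppm; (b) 68.3 ppm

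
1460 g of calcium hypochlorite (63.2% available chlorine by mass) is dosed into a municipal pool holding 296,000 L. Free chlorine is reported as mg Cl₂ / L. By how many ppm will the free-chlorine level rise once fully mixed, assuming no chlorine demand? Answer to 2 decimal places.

Available chlorine delivered: 1460 g × 0.632 = 922.7 g as Cl₂.
Concentration rise: 922.7 g / 296,000 L = 3.117 mg/L = 3.12 ppm.

3.12 ppm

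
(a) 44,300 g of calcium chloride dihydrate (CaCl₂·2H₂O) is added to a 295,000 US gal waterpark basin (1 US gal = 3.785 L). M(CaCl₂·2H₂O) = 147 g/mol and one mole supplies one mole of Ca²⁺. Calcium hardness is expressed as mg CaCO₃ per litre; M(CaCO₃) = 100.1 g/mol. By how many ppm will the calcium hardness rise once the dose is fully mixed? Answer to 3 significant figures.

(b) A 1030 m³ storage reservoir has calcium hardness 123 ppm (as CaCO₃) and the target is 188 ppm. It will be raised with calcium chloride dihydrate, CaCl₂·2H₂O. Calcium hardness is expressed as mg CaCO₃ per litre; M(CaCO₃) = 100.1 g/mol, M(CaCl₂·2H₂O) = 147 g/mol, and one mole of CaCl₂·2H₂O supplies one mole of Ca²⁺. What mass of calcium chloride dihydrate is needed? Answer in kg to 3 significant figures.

(a) Volume: 295,000 US gal × 3.785 L/gal = 1,116,575 L.
(a) Moles of Ca²⁺: 44,300 g ÷ 147 g/mol = 301.4 mol.
(a) As CaCO₃: 301.4 mol × 100.1 g/mol = 30,170 g.
(a) Rise: 30,170 g / 1,116,575 L × 1000 = 27.02 mg/L.

(b) Volume: 1030 m³ = 1,030,000 L.
(b) Hardness to add: (188 − 123) = 65 mg/L as CaCO₃ × 1,030,000 L = 66,950 g as CaCO₃.
(b) Moles of Ca²⁺ (1 mol Ca²⁺ ≡ 1 mol CaCO₃): 66,950 / 100.1 g/mol = 668.8 mol.
(b) Mass of CaCl₂·2H₂O: 668.8 × 147 = 98,320 g.

(a) 27.0 ppm; (b) 98.3 kg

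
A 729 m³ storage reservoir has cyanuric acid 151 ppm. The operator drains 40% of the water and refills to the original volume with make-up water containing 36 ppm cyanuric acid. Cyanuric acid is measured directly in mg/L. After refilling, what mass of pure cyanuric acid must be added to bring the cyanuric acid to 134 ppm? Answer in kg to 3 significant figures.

21.1 kg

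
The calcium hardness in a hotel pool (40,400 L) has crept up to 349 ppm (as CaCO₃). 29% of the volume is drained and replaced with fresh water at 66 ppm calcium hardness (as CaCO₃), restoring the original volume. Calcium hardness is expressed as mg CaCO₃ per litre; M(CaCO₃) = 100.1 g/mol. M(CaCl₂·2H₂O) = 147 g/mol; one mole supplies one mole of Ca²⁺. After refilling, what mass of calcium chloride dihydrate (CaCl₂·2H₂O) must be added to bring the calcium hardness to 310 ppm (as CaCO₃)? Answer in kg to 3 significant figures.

After draining 29% and refilling: 349 × 0.71 + 66 × 0.29 = 266.93 ppm.
Deficit to target: 310 − 266.93 = 43.07 mg/L.
As CaCO₃: 43.07 mg/L × 40,400 L = 1740 g; ÷ 100.1 = 17.38 mol Ca²⁺.
Mass: 17.38 × 147 = 2555 g.

2.56 kg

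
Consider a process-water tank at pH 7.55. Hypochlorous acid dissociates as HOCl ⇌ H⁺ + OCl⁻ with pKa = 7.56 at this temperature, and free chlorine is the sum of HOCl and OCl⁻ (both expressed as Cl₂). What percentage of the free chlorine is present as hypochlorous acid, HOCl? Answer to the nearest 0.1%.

[OCl⁻]/[HOCl] = 10^(pH − pKa) = 10^(7.55 − 7.56) = 10^-0.01 = 0.9772.
Fraction as HOCl = 1 / (1 + 0.9772) = 0.5058.

50.6%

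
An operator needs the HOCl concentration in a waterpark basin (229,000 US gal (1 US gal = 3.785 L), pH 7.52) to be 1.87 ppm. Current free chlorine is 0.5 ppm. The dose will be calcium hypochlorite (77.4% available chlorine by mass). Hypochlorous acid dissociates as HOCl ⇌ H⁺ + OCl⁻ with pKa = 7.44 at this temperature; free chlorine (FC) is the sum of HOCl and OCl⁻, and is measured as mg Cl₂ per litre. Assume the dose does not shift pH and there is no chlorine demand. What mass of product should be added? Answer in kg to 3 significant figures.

4.05 kg

Volume: 229,000 US gal × 3.785 L/gal = 866,765 L.
[OCl⁻]/[HOCl] = 10^(pH − pKa) = 10^(7.52 − 7.44) = 1.202; fraction as HOCl = 1/(1 + 1.202) = 0.4541.
Free chlorine required for 1.87 ppm HOCl: 1.87 / 0.4541 = 4.118 ppm.
FC to add: 4.118 − 0.5 = 3.618 mg/L as Cl₂.
Cl₂ equivalent: 3.618 mg/L × 866,765 L = 3136 g.
Product at 77.4% available Cl: 3136 / 0.774 = 4052 g.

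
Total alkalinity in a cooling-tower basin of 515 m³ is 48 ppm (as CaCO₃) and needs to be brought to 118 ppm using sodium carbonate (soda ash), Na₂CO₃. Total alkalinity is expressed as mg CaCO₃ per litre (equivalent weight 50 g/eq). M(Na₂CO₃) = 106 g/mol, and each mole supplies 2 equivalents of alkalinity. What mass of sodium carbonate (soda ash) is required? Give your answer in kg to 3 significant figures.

Volume: 515 m³ = 515,000 L.
Alkalinity to add: (118 − 48) = 70 mg/L as CaCO₃ × 515,000 L = 36,050 g as CaCO₃.
Equivalents: 36,050 g ÷ 50 g/eq = 721 eq.
Each mole of Na₂CO₃ supplies 2 eq, so 721 / 2 = 360.5 mol.
Mass: 360.5 mol × 106 g/mol = 38,210 g.

38.2 kg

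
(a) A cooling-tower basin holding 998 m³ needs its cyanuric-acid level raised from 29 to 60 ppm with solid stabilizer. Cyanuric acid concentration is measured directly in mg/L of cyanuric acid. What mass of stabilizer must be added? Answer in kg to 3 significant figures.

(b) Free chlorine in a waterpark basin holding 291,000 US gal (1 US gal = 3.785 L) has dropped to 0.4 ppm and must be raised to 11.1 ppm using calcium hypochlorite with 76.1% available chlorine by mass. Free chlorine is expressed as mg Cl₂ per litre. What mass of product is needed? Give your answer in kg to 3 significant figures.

(a) Volume: 998 m³ = 998,000 L.
(a) CYA to add: (60 − 29) = 31 mg/L × 998,000 L = 30,940 g cyanuric acid.

(b) Volume: 291,000 US gal × 3.785 L/gal = 1,101,435 L.
(b) Chlorine deficit: 11.1 − 0.4 = 10.7 ppm = 10.7 mg/L as Cl₂.
(b) Cl₂ equivalent needed: 10.7 mg/L × 1,101,435 L = 11,790,000 mg = 11,790 g.
(b) Product at 76.1% available chlorine: 11,790 / 0.761 = 15,490 g.

(a) 30.9 kg; (b) 15.5 kg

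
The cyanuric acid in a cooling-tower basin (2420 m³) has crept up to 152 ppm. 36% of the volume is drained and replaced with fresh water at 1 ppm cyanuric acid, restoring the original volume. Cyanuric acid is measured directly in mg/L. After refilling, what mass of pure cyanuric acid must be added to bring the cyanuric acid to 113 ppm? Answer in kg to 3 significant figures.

37.2 kg

Volume: 2420 m³ = 2,420,000 L.
After draining 36% and refilling: 152 × 0.64 + 1 × 0.36 = 97.64 ppm.
Deficit to target: 113 − 97.64 = 15.36 mg/L.
Mass: 15.36 mg/L × 2,420,000 L = 37,170 g cyanuric acid.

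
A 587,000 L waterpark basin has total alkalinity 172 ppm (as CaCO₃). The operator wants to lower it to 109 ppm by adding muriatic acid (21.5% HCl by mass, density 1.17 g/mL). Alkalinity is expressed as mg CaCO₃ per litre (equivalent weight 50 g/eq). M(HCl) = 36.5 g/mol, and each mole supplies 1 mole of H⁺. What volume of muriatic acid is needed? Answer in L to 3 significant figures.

Alkalinity to neutralize: (172 − 109) = 63 mg/L as CaCO₃ × 587,000 L = 36,980 g as CaCO₃.
Equivalents of H⁺ required: 36,980 ÷ 50 g/eq = 739.6 eq = 739.6 mol HCl.
Mass of HCl: 739.6 × 36.5 = 27,000 g.
Mass of 21.5% solution: 27,000 / 0.215 = 125,600 g.
Volume: 125,600 g ÷ 1.17 g/mL = 107,300 mL.

107 L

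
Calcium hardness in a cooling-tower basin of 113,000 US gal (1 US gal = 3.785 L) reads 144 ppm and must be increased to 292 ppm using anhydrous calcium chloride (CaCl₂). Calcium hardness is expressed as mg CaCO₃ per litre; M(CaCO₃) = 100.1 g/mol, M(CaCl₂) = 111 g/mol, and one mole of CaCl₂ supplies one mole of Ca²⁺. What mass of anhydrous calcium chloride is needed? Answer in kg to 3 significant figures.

70.2 kg

Volume: 113,000 US gal × 3.785 L/gal = 427,705 L.
Hardness to add: (292 − 144) = 148 mg/L as CaCO₃ × 427,705 L = 63,300 g as CaCO₃.
Moles of Ca²⁺ (1 mol Ca²⁺ ≡ 1 mol CaCO₃): 63,300 / 100.1 g/mol = 632.4 mol.
Mass of CaCl₂: 632.4 × 111 = 70,190 g.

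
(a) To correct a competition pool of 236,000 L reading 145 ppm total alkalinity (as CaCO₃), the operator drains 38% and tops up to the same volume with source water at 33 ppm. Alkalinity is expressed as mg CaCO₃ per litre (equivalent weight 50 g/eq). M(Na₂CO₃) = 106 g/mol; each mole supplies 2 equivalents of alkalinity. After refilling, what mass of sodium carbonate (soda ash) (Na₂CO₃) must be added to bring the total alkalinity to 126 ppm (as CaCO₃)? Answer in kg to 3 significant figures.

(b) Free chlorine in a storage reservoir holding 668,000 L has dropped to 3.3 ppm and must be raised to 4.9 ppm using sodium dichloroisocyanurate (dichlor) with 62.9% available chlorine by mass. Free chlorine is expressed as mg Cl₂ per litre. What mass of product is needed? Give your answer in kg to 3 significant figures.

(a) After draining 38% and refilling: 145 × 0.62 + 33 × 0.38 = 102.44 ppm.
(a) Deficit to target: 126 − 102.44 = 23.56 mg/L.
(a) As CaCO₃: 23.56 mg/L × 236,000 L = 5560 g; ÷ 50 g/eq ÷ 2 = 55.6 mol Na₂CO₃.
(a) Mass: 55.6 × 106 = 5894 g.

(b) Chlorine deficit: 4.9 − 3.3 = 1.6 ppm = 1.6 mg/L as Cl₂.
(b) Cl₂ equivalent needed: 1.6 mg/L × 668,000 L = 1,069,000 mg = 1069 g.
(b) Product at 62.9% available chlorine: 1069 / 0.629 = 1699 g.

(a) 5.89 kg; (b) 1.70 kg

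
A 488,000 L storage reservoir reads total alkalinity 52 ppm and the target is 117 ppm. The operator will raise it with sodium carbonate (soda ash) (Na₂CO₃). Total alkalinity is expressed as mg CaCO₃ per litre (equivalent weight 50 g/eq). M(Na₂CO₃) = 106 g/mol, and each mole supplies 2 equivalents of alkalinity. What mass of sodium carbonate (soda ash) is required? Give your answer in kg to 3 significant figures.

Alkalinity to add: (117 − 52) = 65 mg/L as CaCO₃ × 488,000 L = 31,720 g as CaCO₃.
Equivalents: 31,720 g ÷ 50 g/eq = 634.4 eq.
Each mole of Na₂CO₃ supplies 2 eq, so 634.4 / 2 = 317.2 mol.
Mass: 317.2 mol × 106 g/mol = 33,620 g.

33.6 kg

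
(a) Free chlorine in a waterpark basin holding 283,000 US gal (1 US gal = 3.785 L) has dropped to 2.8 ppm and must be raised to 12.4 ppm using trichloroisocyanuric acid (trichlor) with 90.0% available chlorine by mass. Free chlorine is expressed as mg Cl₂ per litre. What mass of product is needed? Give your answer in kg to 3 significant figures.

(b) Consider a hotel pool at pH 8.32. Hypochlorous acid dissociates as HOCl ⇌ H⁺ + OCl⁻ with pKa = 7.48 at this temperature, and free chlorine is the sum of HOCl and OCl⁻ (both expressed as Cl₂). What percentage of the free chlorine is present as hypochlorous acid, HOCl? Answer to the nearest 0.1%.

(a) Volume: 283,000 US gal × 3.785 L/gal = 1,071,155 L.
(a) Chlorine deficit: 12.4 − 2.8 = 9.6 ppm = 9.6 mg/L as Cl₂.
(a) Cl₂ equivalent needed: 9.6 mg/L × 1,071,155 L = 10,280,000 mg = 10,280 g.
(a) Product at 90.0% available chlorine: 10,280 / 0.9 = 11,430 g.

(b) [OCl⁻]/[HOCl] = 10^(pH − pKa) = 10^(8.32 − 7.48) = 10^0.84 = 6.918.
(b) Fraction as HOCl = 1 / (1 + 6.918) = 0.1263.

(a) 11.4 kg; (b) 12.6%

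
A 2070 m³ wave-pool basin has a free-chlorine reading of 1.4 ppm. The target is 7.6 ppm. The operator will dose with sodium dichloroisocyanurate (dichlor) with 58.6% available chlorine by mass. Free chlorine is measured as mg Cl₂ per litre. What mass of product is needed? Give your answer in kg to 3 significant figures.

21.9 kg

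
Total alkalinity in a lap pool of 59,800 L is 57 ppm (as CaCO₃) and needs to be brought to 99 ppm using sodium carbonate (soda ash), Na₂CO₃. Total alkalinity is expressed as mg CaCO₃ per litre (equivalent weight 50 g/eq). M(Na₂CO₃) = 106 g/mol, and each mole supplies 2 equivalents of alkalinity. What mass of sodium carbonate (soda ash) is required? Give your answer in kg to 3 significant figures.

2.66 kg

Alkalinity to add: (99 − 57) = 42 mg/L as CaCO₃ × 59,800 L = 2512 g as CaCO₃.
Equivalents: 2512 g ÷ 50 g/eq = 50.23 eq.
Each mole of Na₂CO₃ supplies 2 eq, so 50.23 / 2 = 25.12 mol.
Mass: 25.12 mol × 106 g/mol = 2662 g.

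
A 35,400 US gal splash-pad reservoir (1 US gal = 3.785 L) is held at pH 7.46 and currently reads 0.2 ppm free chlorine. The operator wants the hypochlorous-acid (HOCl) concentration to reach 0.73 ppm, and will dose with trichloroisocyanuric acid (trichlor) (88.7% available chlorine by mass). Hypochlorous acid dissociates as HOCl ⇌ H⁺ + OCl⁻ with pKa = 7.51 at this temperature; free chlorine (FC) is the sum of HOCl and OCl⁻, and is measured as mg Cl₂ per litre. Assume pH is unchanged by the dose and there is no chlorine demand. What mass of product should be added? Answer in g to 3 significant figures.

178 g

Volume: 35,400 US gal × 3.785 L/gal = 133,989 L.
[OCl⁻]/[HOCl] = 10^(pH − pKa) = 10^(7.46 − 7.51) = 0.8913; fraction as HOCl = 1/(1 + 0.8913) = 0.5288.
Free chlorine required for 0.73 ppm HOCl: 0.73 / 0.5288 = 1.381 ppm.
FC to add: 1.381 − 0.2 = 1.181 mg/L as Cl₂.
Cl₂ equivalent: 1.181 mg/L × 133,989 L = 158.2 g.
Product at 88.7% available Cl: 158.2 / 0.887 = 178.3 g.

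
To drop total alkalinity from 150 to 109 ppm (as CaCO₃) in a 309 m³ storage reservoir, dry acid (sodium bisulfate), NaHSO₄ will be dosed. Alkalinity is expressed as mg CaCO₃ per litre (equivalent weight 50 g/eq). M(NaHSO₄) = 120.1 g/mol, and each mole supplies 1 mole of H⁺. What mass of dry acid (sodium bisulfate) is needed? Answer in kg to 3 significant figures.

30.4 kg

Volume: 309 m³ = 309,000 L.
Alkalinity to neutralize: (150 − 109) = 41 mg/L as CaCO₃ × 309,000 L = 12,670 g as CaCO₃.
Equivalents of H⁺ required: 12,670 ÷ 50 g/eq = 253.4 eq = 253.4 mol NaHSO₄.
Mass of NaHSO₄: 253.4 × 120.1 = 30,430 g.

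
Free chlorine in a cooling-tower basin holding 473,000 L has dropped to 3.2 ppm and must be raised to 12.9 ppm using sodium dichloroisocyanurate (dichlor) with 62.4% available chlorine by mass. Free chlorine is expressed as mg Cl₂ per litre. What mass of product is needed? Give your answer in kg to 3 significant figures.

7.35 kg

Chlorine deficit: 12.9 − 3.2 = 9.7 ppm = 9.7 mg/L as Cl₂.
Cl₂ equivalent needed: 9.7 mg/L × 473,000 L = 4,588,000 mg = 4588 g.
Product at 62.4% available chlorine: 4588 / 0.624 = 7353 g.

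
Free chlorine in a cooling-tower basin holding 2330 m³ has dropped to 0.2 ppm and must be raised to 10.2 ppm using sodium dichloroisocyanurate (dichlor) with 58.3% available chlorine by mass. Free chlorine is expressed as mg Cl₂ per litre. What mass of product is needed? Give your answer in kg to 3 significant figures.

Volume: 2330 m³ = 2,330,000 L.
Chlorine deficit: 10.2 − 0.2 = 10 ppm = 10 mg/L as Cl₂.
Cl₂ equivalent needed: 10 mg/L × 2,330,000 L = 23,300,000 mg = 23,300 g.
Product at 58.3% available chlorine: 23,300 / 0.583 = 39,970 g.

40.0 kg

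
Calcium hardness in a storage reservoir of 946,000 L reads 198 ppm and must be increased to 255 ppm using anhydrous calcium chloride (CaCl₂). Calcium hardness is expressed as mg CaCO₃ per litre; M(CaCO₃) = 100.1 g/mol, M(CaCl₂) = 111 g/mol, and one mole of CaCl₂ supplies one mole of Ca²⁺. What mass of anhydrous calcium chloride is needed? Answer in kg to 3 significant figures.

59.8 kg

Hardness to add: (255 − 198) = 57 mg/L as CaCO₃ × 946,000 L = 53,920 g as CaCO₃.
Moles of Ca²⁺ (1 mol Ca²⁺ ≡ 1 mol CaCO₃): 53,920 / 100.1 g/mol = 538.7 mol.
Mass of CaCl₂: 538.7 × 111 = 59,790 g.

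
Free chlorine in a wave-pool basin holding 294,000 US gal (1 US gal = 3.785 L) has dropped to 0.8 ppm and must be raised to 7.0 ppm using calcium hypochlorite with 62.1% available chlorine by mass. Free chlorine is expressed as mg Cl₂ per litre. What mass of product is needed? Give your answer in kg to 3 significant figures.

11.1 kg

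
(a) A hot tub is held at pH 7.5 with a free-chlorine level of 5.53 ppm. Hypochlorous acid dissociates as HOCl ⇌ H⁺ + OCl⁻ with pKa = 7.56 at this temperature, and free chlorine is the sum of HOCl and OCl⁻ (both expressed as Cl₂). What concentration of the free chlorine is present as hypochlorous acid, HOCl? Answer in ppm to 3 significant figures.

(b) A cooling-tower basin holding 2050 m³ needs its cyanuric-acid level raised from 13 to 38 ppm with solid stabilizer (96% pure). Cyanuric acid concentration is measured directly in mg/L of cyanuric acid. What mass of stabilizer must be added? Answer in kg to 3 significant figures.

(a) 2.96 ppm; (b) 53.4 kg

(a) [OCl⁻]/[HOCl] = 10^(pH − pKa) = 10^(7.5 − 7.56) = 10^-0.06 = 0.871.
(a) Fraction as HOCl = 1 / (1 + 0.871) = 0.5345.
(a) HOCl = 0.5345 × 5.53 ppm = 2.956 ppm.

(b) Volume: 2050 m³ = 2,050,000 L.
(b) CYA to add: (38 − 13) = 25 mg/L × 2,050,000 L = 51,250 g cyanuric acid.
(b) At 96% purity: 51,250 / 0.96 = 53,390 g product.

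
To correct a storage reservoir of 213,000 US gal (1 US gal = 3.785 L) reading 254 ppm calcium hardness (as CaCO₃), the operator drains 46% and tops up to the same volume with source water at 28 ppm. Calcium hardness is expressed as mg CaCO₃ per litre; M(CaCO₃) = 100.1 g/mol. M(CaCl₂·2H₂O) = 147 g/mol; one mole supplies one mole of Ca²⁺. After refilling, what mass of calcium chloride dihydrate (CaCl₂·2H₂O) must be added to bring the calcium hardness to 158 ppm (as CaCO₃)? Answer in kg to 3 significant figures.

Volume: 213,000 US gal × 3.785 L/gal = 806,205 L.
After draining 46% and refilling: 254 × 0.54 + 28 × 0.46 = 150.04 ppm.
Deficit to target: 158 − 150.04 = 7.96 mg/L.
As CaCO₃: 7.96 mg/L × 806,205 L = 6417 g; ÷ 100.1 = 64.11 mol Ca²⁺.
Mass: 64.11 × 147 = 9424 g.

9.42 kg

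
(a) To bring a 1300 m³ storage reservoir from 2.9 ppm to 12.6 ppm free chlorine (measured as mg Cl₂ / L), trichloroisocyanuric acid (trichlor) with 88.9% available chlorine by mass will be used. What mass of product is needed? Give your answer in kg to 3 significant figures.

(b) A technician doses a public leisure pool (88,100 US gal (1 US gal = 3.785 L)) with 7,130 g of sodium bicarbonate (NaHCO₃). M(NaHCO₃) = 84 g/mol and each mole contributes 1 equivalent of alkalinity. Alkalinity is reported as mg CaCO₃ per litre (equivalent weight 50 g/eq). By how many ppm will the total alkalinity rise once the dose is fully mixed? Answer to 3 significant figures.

(a) Volume: 1300 m³ = 1,300,000 L.
(a) Chlorine deficit: 12.6 − 2.9 = 9.7 ppm = 9.7 mg/L as Cl₂.
(a) Cl₂ equivalent needed: 9.7 mg/L × 1,300,000 L = 12,610,000 mg = 12,610 g.
(a) Product at 88.9% available chlorine: 12,610 / 0.889 = 14,180 g.

(b) Volume: 88,100 US gal × 3.785 L/gal = 333,458 L.
(b) Moles of NaHCO₃: 7,130 g ÷ 84 g/mol = 84.88 mol → 84.88 eq of alkalinity.
(b) As CaCO₃: 84.88 eq × 50 g/eq = 4244 g.
(b) Rise: 4244 g / 333,458 L × 1000 = 12.73 mg/L.

(a) 14.2 kg; (b) 12.7 ppm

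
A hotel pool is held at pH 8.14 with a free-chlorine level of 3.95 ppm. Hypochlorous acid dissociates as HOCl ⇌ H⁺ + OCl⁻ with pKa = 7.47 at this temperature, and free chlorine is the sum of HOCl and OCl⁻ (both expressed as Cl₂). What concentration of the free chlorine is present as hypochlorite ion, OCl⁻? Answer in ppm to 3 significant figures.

3.25 ppm

[OCl⁻]/[HOCl] = 10^(pH − pKa) = 10^(8.14 − 7.47) = 10^0.67 = 4.677.
Fraction as HOCl = 1 / (1 + 4.677) = 0.1761.
OCl⁻ = (1 − 0.1761) × 3.95 ppm = 3.254 ppm.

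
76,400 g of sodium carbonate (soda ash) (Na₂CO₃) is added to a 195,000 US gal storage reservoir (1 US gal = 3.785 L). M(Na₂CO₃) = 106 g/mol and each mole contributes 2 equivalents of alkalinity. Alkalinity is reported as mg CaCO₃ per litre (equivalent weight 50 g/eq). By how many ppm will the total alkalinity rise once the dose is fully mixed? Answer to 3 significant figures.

Volume: 195,000 US gal × 3.785 L/gal = 738,075 L.
Moles of Na₂CO₃: 76,400 g ÷ 106 g/mol = 720.8 mol → 1442 eq of alkalinity.
As CaCO₃: 1442 eq × 50 g/eq = 72,080 g.
Rise: 72,080 g / 738,075 L × 1000 = 97.65 mg/L.

97.7 ppm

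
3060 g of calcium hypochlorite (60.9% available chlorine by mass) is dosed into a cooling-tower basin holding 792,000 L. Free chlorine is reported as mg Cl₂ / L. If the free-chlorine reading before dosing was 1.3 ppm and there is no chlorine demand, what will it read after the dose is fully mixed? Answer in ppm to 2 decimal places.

Available chlorine delivered: 3060 g × 0.609 = 1864 g as Cl₂.
Concentration rise: 1864 g / 792,000 L = 2.353 mg/L = 2.35 ppm.
Final FC: 1.3 + 2.35 = 3.65 ppm.

3.65 ppm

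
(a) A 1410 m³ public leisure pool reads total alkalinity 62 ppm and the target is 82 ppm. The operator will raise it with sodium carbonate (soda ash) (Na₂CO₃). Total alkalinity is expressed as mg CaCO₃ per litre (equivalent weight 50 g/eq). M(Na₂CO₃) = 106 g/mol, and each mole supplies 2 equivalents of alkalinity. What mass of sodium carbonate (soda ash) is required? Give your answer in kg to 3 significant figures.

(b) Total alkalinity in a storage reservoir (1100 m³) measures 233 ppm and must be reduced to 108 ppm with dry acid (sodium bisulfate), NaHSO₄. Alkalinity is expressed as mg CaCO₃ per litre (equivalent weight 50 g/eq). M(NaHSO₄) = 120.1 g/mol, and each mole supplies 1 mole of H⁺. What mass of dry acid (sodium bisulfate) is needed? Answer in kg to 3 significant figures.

(a) 29.9 kg; (b) 330 kg

(a) Volume: 1410 m³ = 1,410,000 L.
(a) Alkalinity to add: (82 − 62) = 20 mg/L as CaCO₃ × 1,410,000 L = 28,200 g as CaCO₃.
(a) Equivalents: 28,200 g ÷ 50 g/eq = 564 eq.
(a) Each mole of Na₂CO₃ supplies 2 eq, so 564 / 2 = 282 mol.
(a) Mass: 282 mol × 106 g/mol = 29,890 g.

(b) Volume: 1100 m³ = 1,100,000 L.
(b) Alkalinity to neutralize: (233 − 108) = 125 mg/L as CaCO₃ × 1,100,000 L = 137,500 g as CaCO₃.
(b) Equivalents of H⁺ required: 137,500 ÷ 50 g/eq = 2750 eq = 2750 mol NaHSO₄.
(b) Mass of NaHSO₄: 2750 × 120.1 = 330,300 g.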